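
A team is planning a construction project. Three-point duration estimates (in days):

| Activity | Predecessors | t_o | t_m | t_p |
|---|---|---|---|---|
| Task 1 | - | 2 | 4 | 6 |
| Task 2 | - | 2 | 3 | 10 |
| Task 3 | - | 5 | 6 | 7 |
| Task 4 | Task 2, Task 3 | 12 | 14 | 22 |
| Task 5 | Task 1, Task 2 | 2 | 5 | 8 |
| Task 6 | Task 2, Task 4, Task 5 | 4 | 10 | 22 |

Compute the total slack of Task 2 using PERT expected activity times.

te_Task 1 = (2 + 4·4 + 6)/6 = 24/6 = 4
te_Task 2 = (2 + 4·3 + 10)/6 = 24/6 = 4
te_Task 3 = (5 + 4·6 + 7)/6 = 36/6 = 6
te_Task 4 = (12 + 4·14 + 22)/6 = 90/6 = 15
te_Task 5 = (2 + 4·5 + 8)/6 = 30/6 = 5
te_Task 6 = (4 + 4·10 + 22)/6 = 66/6 = 11

Forward pass:
ES_Task 1 = 0; EF_Task 1 = 4
ES_Task 2 = 0; EF_Task 2 = 4
ES_Task 3 = 0; EF_Task 3 = 6
ES_Task 4 = max(EF_Task 2=4, EF_Task 3=6) = 6; EF_Task 4 = 6+15 = 21
ES_Task 5 = max(EF_Task 1=4, EF_Task 2=4) = 4; EF_Task 5 = 4+5 = 9
ES_Task 6 = max(EF_Task 2=4, EF_Task 4=21, EF_Task 5=9) = 21; EF_Task 6 = 21+11 = 32
Expected project duration μ = 32 days. Critical path: Task 3 → Task 4 → Task 6.

Backward pass:
LF_Task 6 = 32; LS_Task 6 = 32−11 = 21
LF_Task 5 = LS_Task 6 = 21; LS_Task 5 = 21−5 = 16
LF_Task 4 = LS_Task 6 = 21; LS_Task 4 = 21−15 = 6
LF_Task 3 = LS_Task 4 = 6; LS_Task 3 = 6−6 = 0
LF_Task 2 = min(LS_Task 4=6, LS_Task 5=16, LS_Task 6=21) = 6; LS_Task 2 = 6−4 = 2
LF_Task 1 = LS_Task 5 = 16; LS_Task 1 = 16−4 = 12
Slack_Task 2 = LS_Task 2 − ES_Task 2 = 2 − 0 = 2

2 days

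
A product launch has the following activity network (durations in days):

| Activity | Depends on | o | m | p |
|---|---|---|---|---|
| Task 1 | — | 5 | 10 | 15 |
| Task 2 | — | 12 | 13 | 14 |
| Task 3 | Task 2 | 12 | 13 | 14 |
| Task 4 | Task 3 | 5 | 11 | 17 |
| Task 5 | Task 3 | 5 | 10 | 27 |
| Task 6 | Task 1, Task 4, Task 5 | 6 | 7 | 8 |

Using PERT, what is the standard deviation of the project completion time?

te_Task 1 = (5 + 4·10 + 15)/6 = 60/6 = 10; σ²_Task 1 = ((15−5)/6)² = 2.778
te_Task 2 = (12 + 4·13 + 14)/6 = 78/6 = 13; σ²_Task 2 = ((14−12)/6)² = 0.111
te_Task 3 = (12 + 4·13 + 14)/6 = 78/6 = 13; σ²_Task 3 = ((14−12)/6)² = 0.111
te_Task 4 = (5 + 4·11 + 17)/6 = 66/6 = 11; σ²_Task 4 = ((17−5)/6)² = 4.000
te_Task 5 = (5 + 4·10 + 27)/6 = 72/6 = 12; σ²_Task 5 = ((27−5)/6)² = 13.444
te_Task 6 = (6 + 4·7 + 8)/6 = 42/6 = 7; σ²_Task 6 = ((8−6)/6)² = 0.111

Forward pass:
ES_Task 1 = 0; EF_Task 1 = 10
ES_Task 2 = 0; EF_Task 2 = 13
ES_Task 3 = 13; EF_Task 3 = 13+13 = 26
ES_Task 4 = 26; EF_Task 4 = 26+11 = 37
ES_Task 5 = 26; EF_Task 5 = 26+12 = 38
ES_Task 6 = max(EF_Task 1=10, EF_Task 4=37, EF_Task 5=38) = 38; EF_Task 6 = 38+7 = 45
Expected project duration μ = 45 days. Critical path: Task 2 → Task 3 → Task 5 → Task 6.

Variance along critical path = 0.111 + 0.111 + 13.444 + 0.111 = 13.778
σ = √13.778 = 3.712 days

3.71 days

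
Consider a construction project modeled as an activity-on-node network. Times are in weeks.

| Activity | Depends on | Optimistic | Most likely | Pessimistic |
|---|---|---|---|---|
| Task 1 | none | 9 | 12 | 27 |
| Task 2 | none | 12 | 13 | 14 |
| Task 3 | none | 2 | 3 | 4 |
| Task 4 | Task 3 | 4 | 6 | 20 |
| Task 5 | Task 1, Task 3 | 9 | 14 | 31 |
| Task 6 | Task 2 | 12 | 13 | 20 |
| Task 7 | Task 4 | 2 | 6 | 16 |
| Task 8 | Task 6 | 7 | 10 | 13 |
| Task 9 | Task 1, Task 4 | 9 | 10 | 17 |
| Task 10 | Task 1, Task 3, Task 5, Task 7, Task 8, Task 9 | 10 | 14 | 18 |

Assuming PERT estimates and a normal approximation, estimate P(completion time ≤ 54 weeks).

0.918

te_Task 1 = (9 + 4·12 + 27)/6 = 84/6 = 14; σ²_Task 1 = ((27−9)/6)² = 9.000
te_Task 2 = (12 + 4·13 + 14)/6 = 78/6 = 13; σ²_Task 2 = ((14−12)/6)² = 0.111
te_Task 3 = (2 + 4·3 + 4)/6 = 18/6 = 3; σ²_Task 3 = ((4−2)/6)² = 0.111
te_Task 4 = (4 + 4·6 + 20)/6 = 48/6 = 8; σ²_Task 4 = ((20−4)/6)² = 7.111
te_Task 5 = (9 + 4·14 + 31)/6 = 96/6 = 16; σ²_Task 5 = ((31−9)/6)² = 13.444
te_Task 6 = (12 + 4·13 + 20)/6 = 84/6 = 14; σ²_Task 6 = ((20−12)/6)² = 1.778
te_Task 7 = (2 + 4·6 + 16)/6 = 42/6 = 7; σ²_Task 7 = ((16−2)/6)² = 5.444
te_Task 8 = (7 + 4·10 + 13)/6 = 60/6 = 10; σ²_Task 8 = ((13−7)/6)² = 1.000
te_Task 9 = (9 + 4·10 + 17)/6 = 66/6 = 11; σ²_Task 9 = ((17−9)/6)² = 1.778
te_Task 10 = (10 + 4·14 + 18)/6 = 84/6 = 14; σ²_Task 10 = ((18−10)/6)² = 1.778

Forward pass:
ES_Task 1 = 0; EF_Task 1 = 14
ES_Task 2 = 0; EF_Task 2 = 13
ES_Task 3 = 0; EF_Task 3 = 3
ES_Task 4 = 3; EF_Task 4 = 3+8 = 11
ES_Task 5 = max(EF_Task 1=14, EF_Task 3=3) = 14; EF_Task 5 = 14+16 = 30
ES_Task 6 = 13; EF_Task 6 = 13+14 = 27
ES_Task 7 = 11; EF_Task 7 = 11+7 = 18
ES_Task 8 = 27; EF_Task 8 = 27+10 = 37
ES_Task 9 = max(EF_Task 1=14, EF_Task 4=11) = 14; EF_Task 9 = 14+11 = 25
ES_Task 10 = max(EF_Task 1=14, EF_Task 3=3, EF_Task 5=30, EF_Task 7=18, EF_Task 8=37, EF_Task 9=25) = 37; EF_Task 10 = 37+14 = 51
Expected project duration μ = 51 weeks. Critical path: Task 2 → Task 6 → Task 8 → Task 10.

Variance along critical path = 0.111 + 1.778 + 1.000 + 1.778 = 4.667; σ = √4.667 = 2.160 weeks.
Z = (54 − 51) / 2.160 = 1.389
P(T ≤ 54) = Φ(1.389) ≈ 0.918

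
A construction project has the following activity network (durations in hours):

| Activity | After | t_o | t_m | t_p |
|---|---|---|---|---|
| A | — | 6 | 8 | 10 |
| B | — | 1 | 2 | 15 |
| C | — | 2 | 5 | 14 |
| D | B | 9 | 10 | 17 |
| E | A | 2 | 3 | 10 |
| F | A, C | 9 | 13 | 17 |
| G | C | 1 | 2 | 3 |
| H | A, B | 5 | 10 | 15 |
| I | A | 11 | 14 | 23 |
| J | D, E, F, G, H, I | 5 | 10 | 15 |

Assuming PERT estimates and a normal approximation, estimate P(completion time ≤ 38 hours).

te_A = (6 + 4·8 + 10)/6 = 48/6 = 8; σ²_A = ((10−6)/6)² = 0.444
te_B = (1 + 4·2 + 15)/6 = 24/6 = 4; σ²_B = ((15−1)/6)² = 5.444
te_C = (2 + 4·5 + 14)/6 = 36/6 = 6; σ²_C = ((14−2)/6)² = 4.000
te_D = (9 + 4·10 + 17)/6 = 66/6 = 11; σ²_D = ((17−9)/6)² = 1.778
te_E = (2 + 4·3 + 10)/6 = 24/6 = 4; σ²_E = ((10−2)/6)² = 1.778
te_F = (9 + 4·13 + 17)/6 = 78/6 = 13; σ²_F = ((17−9)/6)² = 1.778
te_G = (1 + 4·2 + 3)/6 = 12/6 = 2; σ²_G = ((3−1)/6)² = 0.111
te_H = (5 + 4·10 + 15)/6 = 60/6 = 10; σ²_H = ((15−5)/6)² = 2.778
te_I = (11 + 4·14 + 23)/6 = 90/6 = 15; σ²_I = ((23−11)/6)² = 4.000
te_J = (5 + 4·10 + 15)/6 = 60/6 = 10; σ²_J = ((15−5)/6)² = 2.778

Forward pass:
ES_A = 0; EF_A = 8
ES_B = 0; EF_B = 4
ES_C = 0; EF_C = 6
ES_D = 4; EF_D = 4+11 = 15
ES_E = 8; EF_E = 8+4 = 12
ES_F = max(EF_A=8, EF_C=6) = 8; EF_F = 8+13 = 21
ES_G = 6; EF_G = 6+2 = 8
ES_H = max(EF_A=8, EF_B=4) = 8; EF_H = 8+10 = 18
ES_I = 8; EF_I = 8+15 = 23
ES_J = max(EF_D=15, EF_E=12, EF_F=21, EF_G=8, EF_H=18, EF_I=23) = 23; EF_J = 23+10 = 33
Expected project duration μ = 33 hours. Critical path: A → I → J.

Variance along critical path = 0.444 + 4.000 + 2.778 = 7.222; σ = √7.222 = 2.687 hours.
Z = (38 − 33) / 2.687 = 1.861
P(T ≤ 38) = Φ(1.861) ≈ 0.969

0.969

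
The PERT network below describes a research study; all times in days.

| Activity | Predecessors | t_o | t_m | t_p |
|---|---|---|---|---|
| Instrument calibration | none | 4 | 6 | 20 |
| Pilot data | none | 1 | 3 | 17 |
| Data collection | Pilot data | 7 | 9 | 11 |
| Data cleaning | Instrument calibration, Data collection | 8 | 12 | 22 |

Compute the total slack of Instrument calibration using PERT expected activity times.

6 days

te_Instrument calibration = (4 + 4·6 + 20)/6 = 48/6 = 8
te_Pilot data = (1 + 4·3 + 17)/6 = 30/6 = 5
te_Data collection = (7 + 4·9 + 11)/6 = 54/6 = 9
te_Data cleaning = (8 + 4·12 + 22)/6 = 78/6 = 13

Forward pass:
ES_Instrument calibration = 0; EF_Instrument calibration = 8
ES_Pilot data = 0; EF_Pilot data = 5
ES_Data collection = 5; EF_Data collection = 5+9 = 14
ES_Data cleaning = max(EF_Instrument calibration=8, EF_Data collection=14) = 14; EF_Data cleaning = 14+13 = 27
Expected project duration μ = 27 days. Critical path: Pilot data → Data collection → Data cleaning.

Backward pass:
LF_Data cleaning = 27; LS_Data cleaning = 27−13 = 14
LF_Data collection = LS_Data cleaning = 14; LS_Data collection = 14−9 = 5
LF_Pilot data = LS_Data collection = 5; LS_Pilot data = 5−5 = 0
LF_Instrument calibration = LS_Data cleaning = 14; LS_Instrument calibration = 14−8 = 6
Slack_Instrument calibration = LS_Instrument calibration − ES_Instrument calibration = 6 − 0 = 6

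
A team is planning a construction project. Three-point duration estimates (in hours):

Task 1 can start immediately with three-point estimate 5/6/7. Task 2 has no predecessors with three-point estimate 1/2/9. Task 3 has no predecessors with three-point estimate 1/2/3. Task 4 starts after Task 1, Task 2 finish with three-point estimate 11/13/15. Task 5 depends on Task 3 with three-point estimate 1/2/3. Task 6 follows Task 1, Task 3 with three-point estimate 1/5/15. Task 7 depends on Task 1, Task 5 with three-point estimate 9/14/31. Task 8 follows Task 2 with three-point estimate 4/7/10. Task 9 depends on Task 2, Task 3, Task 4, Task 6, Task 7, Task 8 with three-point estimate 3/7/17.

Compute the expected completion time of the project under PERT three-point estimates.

30 hours

te_Task 1 = (5 + 4·6 + 7)/6 = 36/6 = 6
te_Task 2 = (1 + 4·2 + 9)/6 = 18/6 = 3
te_Task 3 = (1 + 4·2 + 3)/6 = 12/6 = 2
te_Task 4 = (11 + 4·13 + 15)/6 = 78/6 = 13
te_Task 5 = (1 + 4·2 + 3)/6 = 12/6 = 2
te_Task 6 = (1 + 4·5 + 15)/6 = 36/6 = 6
te_Task 7 = (9 + 4·14 + 31)/6 = 96/6 = 16
te_Task 8 = (4 + 4·7 + 10)/6 = 42/6 = 7
te_Task 9 = (3 + 4·7 + 17)/6 = 48/6 = 8

Forward pass:
ES_Task 1 = 0; EF_Task 1 = 6
ES_Task 2 = 0; EF_Task 2 = 3
ES_Task 3 = 0; EF_Task 3 = 2
ES_Task 4 = max(EF_Task 1=6, EF_Task 2=3) = 6; EF_Task 4 = 6+13 = 19
ES_Task 5 = 2; EF_Task 5 = 2+2 = 4
ES_Task 6 = max(EF_Task 1=6, EF_Task 3=2) = 6; EF_Task 6 = 6+6 = 12
ES_Task 7 = max(EF_Task 1=6, EF_Task 5=4) = 6; EF_Task 7 = 6+16 = 22
ES_Task 8 = 3; EF_Task 8 = 3+7 = 10
ES_Task 9 = max(EF_Task 2=3, EF_Task 3=2, EF_Task 4=19, EF_Task 6=12, EF_Task 7=22, EF_Task 8=10) = 22; EF_Task 9 = 22+8 = 30
Expected project duration μ = 30 hours. Critical path: Task 1 → Task 7 → Task 9.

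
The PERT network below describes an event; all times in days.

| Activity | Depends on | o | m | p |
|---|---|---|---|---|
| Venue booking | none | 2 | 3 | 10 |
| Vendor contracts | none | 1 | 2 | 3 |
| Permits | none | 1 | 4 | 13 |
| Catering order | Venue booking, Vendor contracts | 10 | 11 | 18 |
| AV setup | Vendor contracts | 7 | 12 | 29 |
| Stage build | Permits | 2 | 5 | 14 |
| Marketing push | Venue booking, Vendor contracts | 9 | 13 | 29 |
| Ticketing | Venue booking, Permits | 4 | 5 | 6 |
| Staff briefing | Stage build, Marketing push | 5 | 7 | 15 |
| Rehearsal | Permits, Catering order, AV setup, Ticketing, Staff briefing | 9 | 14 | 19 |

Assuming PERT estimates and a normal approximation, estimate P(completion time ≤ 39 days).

te_Venue booking = (2 + 4·3 + 10)/6 = 24/6 = 4; σ²_Venue booking = ((10−2)/6)² = 1.778
te_Vendor contracts = (1 + 4·2 + 3)/6 = 12/6 = 2; σ²_Vendor contracts = ((3−1)/6)² = 0.111
te_Permits = (1 + 4·4 + 13)/6 = 30/6 = 5; σ²_Permits = ((13−1)/6)² = 4.000
te_Catering order = (10 + 4·11 + 18)/6 = 72/6 = 12; σ²_Catering order = ((18−10)/6)² = 1.778
te_AV setup = (7 + 4·12 + 29)/6 = 84/6 = 14; σ²_AV setup = ((29−7)/6)² = 13.444
te_Stage build = (2 + 4·5 + 14)/6 = 36/6 = 6; σ²_Stage build = ((14−2)/6)² = 4.000
te_Marketing push = (9 + 4·13 + 29)/6 = 90/6 = 15; σ²_Marketing push = ((29−9)/6)² = 11.111
te_Ticketing = (4 + 4·5 + 6)/6 = 30/6 = 5; σ²_Ticketing = ((6−4)/6)² = 0.111
te_Staff briefing = (5 + 4·7 + 15)/6 = 48/6 = 8; σ²_Staff briefing = ((15−5)/6)² = 2.778
te_Rehearsal = (9 + 4·14 + 19)/6 = 84/6 = 14; σ²_Rehearsal = ((19−9)/6)² = 2.778

Forward pass:
ES_Venue booking = 0; EF_Venue booking = 4
ES_Vendor contracts = 0; EF_Vendor contracts = 2
ES_Permits = 0; EF_Permits = 5
ES_Catering order = max(EF_Venue booking=4, EF_Vendor contracts=2) = 4; EF_Catering order = 4+12 = 16
ES_AV setup = 2; EF_AV setup = 2+14 = 16
ES_Stage build = 5; EF_Stage build = 5+6 = 11
ES_Marketing push = max(EF_Venue booking=4, EF_Vendor contracts=2) = 4; EF_Marketing push = 4+15 = 19
ES_Ticketing = max(EF_Venue booking=4, EF_Permits=5) = 5; EF_Ticketing = 5+5 = 10
ES_Staff briefing = max(EF_Stage build=11, EF_Marketing push=19) = 19; EF_Staff briefing = 19+8 = 27
ES_Rehearsal = max(EF_Permits=5, EF_Catering order=16, EF_AV setup=16, EF_Ticketing=10, EF_Staff briefing=27) = 27; EF_Rehearsal = 27+14 = 41
Expected project duration μ = 41 days. Critical path: Venue booking → Marketing push → Staff briefing → Rehearsal.

Variance along critical path = 1.778 + 11.111 + 2.778 + 2.778 = 18.444; σ = √18.444 = 4.295 days.
Z = (39 − 41) / 4.295 = -0.466
P(T ≤ 39) = Φ(-0.466) ≈ 0.321

0.321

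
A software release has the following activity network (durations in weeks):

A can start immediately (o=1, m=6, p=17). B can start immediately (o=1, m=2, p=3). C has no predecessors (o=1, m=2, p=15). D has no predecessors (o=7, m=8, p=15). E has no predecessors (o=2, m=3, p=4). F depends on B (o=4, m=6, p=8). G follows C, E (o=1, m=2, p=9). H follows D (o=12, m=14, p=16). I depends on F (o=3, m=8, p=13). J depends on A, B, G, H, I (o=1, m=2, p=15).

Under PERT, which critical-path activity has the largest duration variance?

J

te_A = (1 + 4·6 + 17)/6 = 42/6 = 7; σ²_A = ((17−1)/6)² = 7.111
te_B = (1 + 4·2 + 3)/6 = 12/6 = 2; σ²_B = ((3−1)/6)² = 0.111
te_C = (1 + 4·2 + 15)/6 = 24/6 = 4; σ²_C = ((15−1)/6)² = 5.444
te_D = (7 + 4·8 + 15)/6 = 54/6 = 9; σ²_D = ((15−7)/6)² = 1.778
te_E = (2 + 4·3 + 4)/6 = 18/6 = 3; σ²_E = ((4−2)/6)² = 0.111
te_F = (4 + 4·6 + 8)/6 = 36/6 = 6; σ²_F = ((8−4)/6)² = 0.444
te_G = (1 + 4·2 + 9)/6 = 18/6 = 3; σ²_G = ((9−1)/6)² = 1.778
te_H = (12 + 4·14 + 16)/6 = 84/6 = 14; σ²_H = ((16−12)/6)² = 0.444
te_I = (3 + 4·8 + 13)/6 = 48/6 = 8; σ²_I = ((13−3)/6)² = 2.778
te_J = (1 + 4·2 + 15)/6 = 24/6 = 4; σ²_J = ((15−1)/6)² = 5.444

Forward pass:
ES_A = 0; EF_A = 7
ES_B = 0; EF_B = 2
ES_C = 0; EF_C = 4
ES_D = 0; EF_D = 9
ES_E = 0; EF_E = 3
ES_F = 2; EF_F = 2+6 = 8
ES_G = max(EF_C=4, EF_E=3) = 4; EF_G = 4+3 = 7
ES_H = 9; EF_H = 9+14 = 23
ES_I = 8; EF_I = 8+8 = 16
ES_J = max(EF_A=7, EF_B=2, EF_G=7, EF_H=23, EF_I=16) = 23; EF_J = 23+4 = 27
Expected project duration μ = 27 weeks. Critical path: D → H → J.

Variances on critical path: σ²_D=1.778, σ²_H=0.444, σ²_J=5.444.
Largest is σ²_J = 5.444.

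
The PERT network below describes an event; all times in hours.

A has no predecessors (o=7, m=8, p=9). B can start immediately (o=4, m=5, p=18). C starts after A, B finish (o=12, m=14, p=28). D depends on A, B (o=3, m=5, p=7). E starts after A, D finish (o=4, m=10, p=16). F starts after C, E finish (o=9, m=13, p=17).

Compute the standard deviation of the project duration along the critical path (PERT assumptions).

3.00 hours

te_A = (7 + 4·8 + 9)/6 = 48/6 = 8; σ²_A = ((9−7)/6)² = 0.111
te_B = (4 + 4·5 + 18)/6 = 42/6 = 7; σ²_B = ((18−4)/6)² = 5.444
te_C = (12 + 4·14 + 28)/6 = 96/6 = 16; σ²_C = ((28−12)/6)² = 7.111
te_D = (3 + 4·5 + 7)/6 = 30/6 = 5; σ²_D = ((7−3)/6)² = 0.444
te_E = (4 + 4·10 + 16)/6 = 60/6 = 10; σ²_E = ((16−4)/6)² = 4.000
te_F = (9 + 4·13 + 17)/6 = 78/6 = 13; σ²_F = ((17−9)/6)² = 1.778

Forward pass:
ES_A = 0; EF_A = 8
ES_B = 0; EF_B = 7
ES_C = max(EF_A=8, EF_B=7) = 8; EF_C = 8+16 = 24
ES_D = max(EF_A=8, EF_B=7) = 8; EF_D = 8+5 = 13
ES_E = max(EF_A=8, EF_D=13) = 13; EF_E = 13+10 = 23
ES_F = max(EF_C=24, EF_E=23) = 24; EF_F = 24+13 = 37
Expected project duration μ = 37 hours. Critical path: A → C → F.

Variance along critical path = 0.111 + 7.111 + 1.778 = 9.000
σ = √9.000 = 3.000 hours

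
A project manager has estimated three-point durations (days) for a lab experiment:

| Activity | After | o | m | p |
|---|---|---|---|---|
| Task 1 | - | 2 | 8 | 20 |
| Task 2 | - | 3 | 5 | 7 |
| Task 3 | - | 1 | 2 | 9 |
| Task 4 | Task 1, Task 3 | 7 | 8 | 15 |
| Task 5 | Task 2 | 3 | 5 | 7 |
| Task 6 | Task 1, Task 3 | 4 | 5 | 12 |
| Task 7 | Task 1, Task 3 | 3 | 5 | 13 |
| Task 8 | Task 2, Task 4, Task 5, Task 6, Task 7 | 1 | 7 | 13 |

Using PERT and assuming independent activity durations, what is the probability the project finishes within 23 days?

te_Task 1 = (2 + 4·8 + 20)/6 = 54/6 = 9; σ²_Task 1 = ((20−2)/6)² = 9.000
te_Task 2 = (3 + 4·5 + 7)/6 = 30/6 = 5; σ²_Task 2 = ((7−3)/6)² = 0.444
te_Task 3 = (1 + 4·2 + 9)/6 = 18/6 = 3; σ²_Task 3 = ((9−1)/6)² = 1.778
te_Task 4 = (7 + 4·8 + 15)/6 = 54/6 = 9; σ²_Task 4 = ((15−7)/6)² = 1.778
te_Task 5 = (3 + 4·5 + 7)/6 = 30/6 = 5; σ²_Task 5 = ((7−3)/6)² = 0.444
te_Task 6 = (4 + 4·5 + 12)/6 = 36/6 = 6; σ²_Task 6 = ((12−4)/6)² = 1.778
te_Task 7 = (3 + 4·5 + 13)/6 = 36/6 = 6; σ²_Task 7 = ((13−3)/6)² = 2.778
te_Task 8 = (1 + 4·7 + 13)/6 = 42/6 = 7; σ²_Task 8 = ((13−1)/6)² = 4.000

Forward pass:
ES_Task 1 = 0; EF_Task 1 = 9
ES_Task 2 = 0; EF_Task 2 = 5
ES_Task 3 = 0; EF_Task 3 = 3
ES_Task 4 = max(EF_Task 1=9, EF_Task 3=3) = 9; EF_Task 4 = 9+9 = 18
ES_Task 5 = 5; EF_Task 5 = 5+5 = 10
ES_Task 6 = max(EF_Task 1=9, EF_Task 3=3) = 9; EF_Task 6 = 9+6 = 15
ES_Task 7 = max(EF_Task 1=9, EF_Task 3=3) = 9; EF_Task 7 = 9+6 = 15
ES_Task 8 = max(EF_Task 2=5, EF_Task 4=18, EF_Task 5=10, EF_Task 6=15, EF_Task 7=15) = 18; EF_Task 8 = 18+7 = 25
Expected project duration μ = 25 days. Critical path: Task 1 → Task 4 → Task 8.

Variance along critical path = 9.000 + 1.778 + 4.000 = 14.778; σ = √14.778 = 3.844 days.
Z = (23 − 25) / 3.844 = -0.520
P(T ≤ 23) = Φ(-0.520) ≈ 0.301

0.301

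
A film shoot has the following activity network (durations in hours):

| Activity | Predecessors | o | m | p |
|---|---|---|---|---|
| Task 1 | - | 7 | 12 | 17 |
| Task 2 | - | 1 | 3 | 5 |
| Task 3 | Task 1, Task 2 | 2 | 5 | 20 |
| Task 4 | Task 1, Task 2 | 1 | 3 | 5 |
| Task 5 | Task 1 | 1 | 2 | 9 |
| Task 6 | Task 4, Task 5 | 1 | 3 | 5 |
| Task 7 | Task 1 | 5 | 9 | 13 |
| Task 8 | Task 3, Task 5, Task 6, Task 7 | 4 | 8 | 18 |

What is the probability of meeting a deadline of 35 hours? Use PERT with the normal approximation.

te_Task 1 = (7 + 4·12 + 17)/6 = 72/6 = 12; σ²_Task 1 = ((17−7)/6)² = 2.778
te_Task 2 = (1 + 4·3 + 5)/6 = 18/6 = 3; σ²_Task 2 = ((5−1)/6)² = 0.444
te_Task 3 = (2 + 4·5 + 20)/6 = 42/6 = 7; σ²_Task 3 = ((20−2)/6)² = 9.000
te_Task 4 = (1 + 4·3 + 5)/6 = 18/6 = 3; σ²_Task 4 = ((5−1)/6)² = 0.444
te_Task 5 = (1 + 4·2 + 9)/6 = 18/6 = 3; σ²_Task 5 = ((9−1)/6)² = 1.778
te_Task 6 = (1 + 4·3 + 5)/6 = 18/6 = 3; σ²_Task 6 = ((5−1)/6)² = 0.444
te_Task 7 = (5 + 4·9 + 13)/6 = 54/6 = 9; σ²_Task 7 = ((13−5)/6)² = 1.778
te_Task 8 = (4 + 4·8 + 18)/6 = 54/6 = 9; σ²_Task 8 = ((18−4)/6)² = 5.444

Forward pass:
ES_Task 1 = 0; EF_Task 1 = 12
ES_Task 2 = 0; EF_Task 2 = 3
ES_Task 3 = max(EF_Task 1=12, EF_Task 2=3) = 12; EF_Task 3 = 12+7 = 19
ES_Task 4 = max(EF_Task 1=12, EF_Task 2=3) = 12; EF_Task 4 = 12+3 = 15
ES_Task 5 = 12; EF_Task 5 = 12+3 = 15
ES_Task 6 = max(EF_Task 4=15, EF_Task 5=15) = 15; EF_Task 6 = 15+3 = 18
ES_Task 7 = 12; EF_Task 7 = 12+9 = 21
ES_Task 8 = max(EF_Task 3=19, EF_Task 5=15, EF_Task 6=18, EF_Task 7=21) = 21; EF_Task 8 = 21+9 = 30
Expected project duration μ = 30 hours. Critical path: Task 1 → Task 7 → Task 8.

Variance along critical path = 2.778 + 1.778 + 5.444 = 10.000; σ = √10.000 = 3.162 hours.
Z = (35 − 30) / 3.162 = 1.581
P(T ≤ 35) = Φ(1.581) ≈ 0.943

0.943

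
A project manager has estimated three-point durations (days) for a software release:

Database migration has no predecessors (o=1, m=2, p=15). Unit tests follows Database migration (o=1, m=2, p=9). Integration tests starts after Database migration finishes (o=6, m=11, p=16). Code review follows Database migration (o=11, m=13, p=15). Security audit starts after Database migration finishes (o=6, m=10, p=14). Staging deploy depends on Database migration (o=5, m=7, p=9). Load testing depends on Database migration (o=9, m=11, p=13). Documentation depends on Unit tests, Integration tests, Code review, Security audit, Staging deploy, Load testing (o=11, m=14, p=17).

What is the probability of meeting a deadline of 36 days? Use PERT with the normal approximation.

0.972

te_Database migration = (1 + 4·2 + 15)/6 = 24/6 = 4; σ²_Database migration = ((15−1)/6)² = 5.444
te_Unit tests = (1 + 4·2 + 9)/6 = 18/6 = 3; σ²_Unit tests = ((9−1)/6)² = 1.778
te_Integration tests = (6 + 4·11 + 16)/6 = 66/6 = 11; σ²_Integration tests = ((16−6)/6)² = 2.778
te_Code review = (11 + 4·13 + 15)/6 = 78/6 = 13; σ²_Code review = ((15−11)/6)² = 0.444
te_Security audit = (6 + 4·10 + 14)/6 = 60/6 = 10; σ²_Security audit = ((14−6)/6)² = 1.778
te_Staging deploy = (5 + 4·7 + 9)/6 = 42/6 = 7; σ²_Staging deploy = ((9−5)/6)² = 0.444
te_Load testing = (9 + 4·11 + 13)/6 = 66/6 = 11; σ²_Load testing = ((13−9)/6)² = 0.444
te_Documentation = (11 + 4·14 + 17)/6 = 84/6 = 14; σ²_Documentation = ((17−11)/6)² = 1.000

Forward pass:
ES_Database migration = 0; EF_Database migration = 4
ES_Unit tests = 4; EF_Unit tests = 4+3 = 7
ES_Integration tests = 4; EF_Integration tests = 4+11 = 15
ES_Code review = 4; EF_Code review = 4+13 = 17
ES_Security audit = 4; EF_Security audit = 4+10 = 14
ES_Staging deploy = 4; EF_Staging deploy = 4+7 = 11
ES_Load testing = 4; EF_Load testing = 4+11 = 15
ES_Documentation = max(EF_Unit tests=7, EF_Integration tests=15, EF_Code review=17, EF_Security audit=14, EF_Staging deploy=11, EF_Load testing=15) = 17; EF_Documentation = 17+14 = 31
Expected project duration μ = 31 days. Critical path: Database migration → Code review → Documentation.

Variance along critical path = 5.444 + 0.444 + 1.000 = 6.889; σ = √6.889 = 2.625 days.
Z = (36 − 31) / 2.625 = 1.905
P(T ≤ 36) = Φ(1.905) ≈ 0.972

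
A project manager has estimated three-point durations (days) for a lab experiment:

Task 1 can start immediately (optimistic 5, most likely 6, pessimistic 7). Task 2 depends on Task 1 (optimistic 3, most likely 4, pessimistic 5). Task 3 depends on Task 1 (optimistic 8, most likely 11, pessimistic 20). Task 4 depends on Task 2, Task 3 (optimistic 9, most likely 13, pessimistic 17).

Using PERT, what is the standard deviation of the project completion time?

te_Task 1 = (5 + 4·6 + 7)/6 = 36/6 = 6; σ²_Task 1 = ((7−5)/6)² = 0.111
te_Task 2 = (3 + 4·4 + 5)/6 = 24/6 = 4; σ²_Task 2 = ((5−3)/6)² = 0.111
te_Task 3 = (8 + 4·11 + 20)/6 = 72/6 = 12; σ²_Task 3 = ((20−8)/6)² = 4.000
te_Task 4 = (9 + 4·13 + 17)/6 = 78/6 = 13; σ²_Task 4 = ((17−9)/6)² = 1.778

Forward pass:
ES_Task 1 = 0; EF_Task 1 = 6
ES_Task 2 = 6; EF_Task 2 = 6+4 = 10
ES_Task 3 = 6; EF_Task 3 = 6+12 = 18
ES_Task 4 = max(EF_Task 2=10, EF_Task 3=18) = 18; EF_Task 4 = 18+13 = 31
Expected project duration μ = 31 days. Critical path: Task 1 → Task 3 → Task 4.

Variance along critical path = 0.111 + 4.000 + 1.778 = 5.889
σ = √5.889 = 2.427 days

2.43 days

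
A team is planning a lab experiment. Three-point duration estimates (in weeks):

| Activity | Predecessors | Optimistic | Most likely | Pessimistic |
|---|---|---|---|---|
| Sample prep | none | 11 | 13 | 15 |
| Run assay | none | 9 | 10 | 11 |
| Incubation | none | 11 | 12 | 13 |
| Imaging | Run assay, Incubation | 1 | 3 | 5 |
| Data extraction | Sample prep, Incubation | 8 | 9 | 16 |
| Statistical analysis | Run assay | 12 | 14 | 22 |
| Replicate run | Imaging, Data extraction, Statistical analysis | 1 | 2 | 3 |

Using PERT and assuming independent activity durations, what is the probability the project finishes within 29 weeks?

te_Sample prep = (11 + 4·13 + 15)/6 = 78/6 = 13; σ²_Sample prep = ((15−11)/6)² = 0.444
te_Run assay = (9 + 4·10 + 11)/6 = 60/6 = 10; σ²_Run assay = ((11−9)/6)² = 0.111
te_Incubation = (11 + 4·12 + 13)/6 = 72/6 = 12; σ²_Incubation = ((13−11)/6)² = 0.111
te_Imaging = (1 + 4·3 + 5)/6 = 18/6 = 3; σ²_Imaging = ((5−1)/6)² = 0.444
te_Data extraction = (8 + 4·9 + 16)/6 = 60/6 = 10; σ²_Data extraction = ((16−8)/6)² = 1.778
te_Statistical analysis = (12 + 4·14 + 22)/6 = 90/6 = 15; σ²_Statistical analysis = ((22−12)/6)² = 2.778
te_Replicate run = (1 + 4·2 + 3)/6 = 12/6 = 2; σ²_Replicate run = ((3−1)/6)² = 0.111

Forward pass:
ES_Sample prep = 0; EF_Sample prep = 13
ES_Run assay = 0; EF_Run assay = 10
ES_Incubation = 0; EF_Incubation = 12
ES_Imaging = max(EF_Run assay=10, EF_Incubation=12) = 12; EF_Imaging = 12+3 = 15
ES_Data extraction = max(EF_Sample prep=13, EF_Incubation=12) = 13; EF_Data extraction = 13+10 = 23
ES_Statistical analysis = 10; EF_Statistical analysis = 10+15 = 25
ES_Replicate run = max(EF_Imaging=15, EF_Data extraction=23, EF_Statistical analysis=25) = 25; EF_Replicate run = 25+2 = 27
Expected project duration μ = 27 weeks. Critical path: Run assay → Statistical analysis → Replicate run.

Variance along critical path = 0.111 + 2.778 + 0.111 = 3.000; σ = √3.000 = 1.732 weeks.
Z = (29 − 27) / 1.732 = 1.155
P(T ≤ 29) = Φ(1.155) ≈ 0.876

0.876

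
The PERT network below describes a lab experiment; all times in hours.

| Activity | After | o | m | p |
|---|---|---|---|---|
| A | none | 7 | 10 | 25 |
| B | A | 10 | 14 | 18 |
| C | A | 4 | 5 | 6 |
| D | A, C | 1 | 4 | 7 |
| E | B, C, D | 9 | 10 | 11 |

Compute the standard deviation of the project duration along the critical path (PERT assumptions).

3.30 hours

te_A = (7 + 4·10 + 25)/6 = 72/6 = 12; σ²_A = ((25−7)/6)² = 9.000
te_B = (10 + 4·14 + 18)/6 = 84/6 = 14; σ²_B = ((18−10)/6)² = 1.778
te_C = (4 + 4·5 + 6)/6 = 30/6 = 5; σ²_C = ((6−4)/6)² = 0.111
te_D = (1 + 4·4 + 7)/6 = 24/6 = 4; σ²_D = ((7−1)/6)² = 1.000
te_E = (9 + 4·10 + 11)/6 = 60/6 = 10; σ²_E = ((11−9)/6)² = 0.111

Forward pass:
ES_A = 0; EF_A = 12
ES_B = 12; EF_B = 12+14 = 26
ES_C = 12; EF_C = 12+5 = 17
ES_D = max(EF_A=12, EF_C=17) = 17; EF_D = 17+4 = 21
ES_E = max(EF_B=26, EF_C=17, EF_D=21) = 26; EF_E = 26+10 = 36
Expected project duration μ = 36 hours. Critical path: A → B → E.

Variance along critical path = 9.000 + 1.778 + 0.111 = 10.889
σ = √10.889 = 3.300 hours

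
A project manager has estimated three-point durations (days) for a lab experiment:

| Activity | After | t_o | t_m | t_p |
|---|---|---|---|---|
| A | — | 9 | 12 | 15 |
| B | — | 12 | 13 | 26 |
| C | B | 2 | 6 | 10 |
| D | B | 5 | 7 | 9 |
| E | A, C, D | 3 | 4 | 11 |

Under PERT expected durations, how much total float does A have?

10 days

te_A = (9 + 4·12 + 15)/6 = 72/6 = 12
te_B = (12 + 4·13 + 26)/6 = 90/6 = 15
te_C = (2 + 4·6 + 10)/6 = 36/6 = 6
te_D = (5 + 4·7 + 9)/6 = 42/6 = 7
te_E = (3 + 4·4 + 11)/6 = 30/6 = 5

Forward pass:
ES_A = 0; EF_A = 12
ES_B = 0; EF_B = 15
ES_C = 15; EF_C = 15+6 = 21
ES_D = 15; EF_D = 15+7 = 22
ES_E = max(EF_A=12, EF_C=21, EF_D=22) = 22; EF_E = 22+5 = 27
Expected project duration μ = 27 days. Critical path: B → D → E.

Backward pass:
LF_E = 27; LS_E = 27−5 = 22
LF_D = LS_E = 22; LS_D = 22−7 = 15
LF_C = LS_E = 22; LS_C = 22−6 = 16
LF_B = min(LS_C=16, LS_D=15) = 15; LS_B = 15−15 = 0
LF_A = LS_E = 22; LS_A = 22−12 = 10
Slack_A = LS_A − ES_A = 10 − 0 = 10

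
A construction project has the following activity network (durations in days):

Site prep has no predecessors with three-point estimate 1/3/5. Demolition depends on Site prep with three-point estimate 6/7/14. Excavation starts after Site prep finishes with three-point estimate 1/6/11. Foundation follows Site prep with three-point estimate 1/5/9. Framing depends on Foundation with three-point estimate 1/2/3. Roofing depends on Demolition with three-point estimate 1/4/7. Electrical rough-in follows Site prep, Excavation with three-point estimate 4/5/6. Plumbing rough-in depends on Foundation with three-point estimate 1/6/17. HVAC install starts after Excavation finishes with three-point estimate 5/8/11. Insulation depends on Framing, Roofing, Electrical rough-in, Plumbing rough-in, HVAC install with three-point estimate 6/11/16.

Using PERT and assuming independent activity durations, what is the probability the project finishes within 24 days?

te_Site prep = (1 + 4·3 + 5)/6 = 18/6 = 3; σ²_Site prep = ((5−1)/6)² = 0.444
te_Demolition = (6 + 4·7 + 14)/6 = 48/6 = 8; σ²_Demolition = ((14−6)/6)² = 1.778
te_Excavation = (1 + 4·6 + 11)/6 = 36/6 = 6; σ²_Excavation = ((11−1)/6)² = 2.778
te_Foundation = (1 + 4·5 + 9)/6 = 30/6 = 5; σ²_Foundation = ((9−1)/6)² = 1.778
te_Framing = (1 + 4·2 + 3)/6 = 12/6 = 2; σ²_Framing = ((3−1)/6)² = 0.111
te_Roofing = (1 + 4·4 + 7)/6 = 24/6 = 4; σ²_Roofing = ((7−1)/6)² = 1.000
te_Electrical rough-in = (4 + 4·5 + 6)/6 = 30/6 = 5; σ²_Electrical rough-in = ((6−4)/6)² = 0.111
te_Plumbing rough-in = (1 + 4·6 + 17)/6 = 42/6 = 7; σ²_Plumbing rough-in = ((17−1)/6)² = 7.111
te_HVAC install = (5 + 4·8 + 11)/6 = 48/6 = 8; σ²_HVAC install = ((11−5)/6)² = 1.000
te_Insulation = (6 + 4·11 + 16)/6 = 66/6 = 11; σ²_Insulation = ((16−6)/6)² = 2.778

Forward pass:
ES_Site prep = 0; EF_Site prep = 3
ES_Demolition = 3; EF_Demolition = 3+8 = 11
ES_Excavation = 3; EF_Excavation = 3+6 = 9
ES_Foundation = 3; EF_Foundation = 3+5 = 8
ES_Framing = 8; EF_Framing = 8+2 = 10
ES_Roofing = 11; EF_Roofing = 11+4 = 15
ES_Electrical rough-in = max(EF_Site prep=3, EF_Excavation=9) = 9; EF_Electrical rough-in = 9+5 = 14
ES_Plumbing rough-in = 8; EF_Plumbing rough-in = 8+7 = 15
ES_HVAC install = 9; EF_HVAC install = 9+8 = 17
ES_Insulation = max(EF_Framing=10, EF_Roofing=15, EF_Electrical rough-in=14, EF_Plumbing rough-in=15, EF_HVAC install=17) = 17; EF_Insulation = 17+11 = 28
Expected project duration μ = 28 days. Critical path: Site prep → Excavation → HVAC install → Insulation.

Variance along critical path = 0.444 + 2.778 + 1.000 + 2.778 = 7.000; σ = √7.000 = 2.646 days.
Z = (24 − 28) / 2.646 = -1.512
P(T ≤ 24) = Φ(-1.512) ≈ 0.065

0.065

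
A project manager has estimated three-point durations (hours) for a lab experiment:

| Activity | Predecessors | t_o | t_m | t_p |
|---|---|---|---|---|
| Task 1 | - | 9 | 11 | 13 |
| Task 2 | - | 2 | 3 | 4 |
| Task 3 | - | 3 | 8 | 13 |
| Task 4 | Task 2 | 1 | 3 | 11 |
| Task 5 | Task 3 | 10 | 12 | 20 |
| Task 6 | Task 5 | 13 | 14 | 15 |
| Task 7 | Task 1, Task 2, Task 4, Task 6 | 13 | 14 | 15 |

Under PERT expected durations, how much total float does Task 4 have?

te_Task 1 = (9 + 4·11 + 13)/6 = 66/6 = 11
te_Task 2 = (2 + 4·3 + 4)/6 = 18/6 = 3
te_Task 3 = (3 + 4·8 + 13)/6 = 48/6 = 8
te_Task 4 = (1 + 4·3 + 11)/6 = 24/6 = 4
te_Task 5 = (10 + 4·12 + 20)/6 = 78/6 = 13
te_Task 6 = (13 + 4·14 + 15)/6 = 84/6 = 14
te_Task 7 = (13 + 4·14 + 15)/6 = 84/6 = 14

Forward pass:
ES_Task 1 = 0; EF_Task 1 = 11
ES_Task 2 = 0; EF_Task 2 = 3
ES_Task 3 = 0; EF_Task 3 = 8
ES_Task 4 = 3; EF_Task 4 = 3+4 = 7
ES_Task 5 = 8; EF_Task 5 = 8+13 = 21
ES_Task 6 = 21; EF_Task 6 = 21+14 = 35
ES_Task 7 = max(EF_Task 1=11, EF_Task 2=3, EF_Task 4=7, EF_Task 6=35) = 35; EF_Task 7 = 35+14 = 49
Expected project duration μ = 49 hours. Critical path: Task 3 → Task 5 → Task 6 → Task 7.

Backward pass:
LF_Task 7 = 49; LS_Task 7 = 49−14 = 35
LF_Task 6 = LS_Task 7 = 35; LS_Task 6 = 35−14 = 21
LF_Task 5 = LS_Task 6 = 21; LS_Task 5 = 21−13 = 8
LF_Task 4 = LS_Task 7 = 35; LS_Task 4 = 35−4 = 31
LF_Task 3 = LS_Task 5 = 8; LS_Task 3 = 8−8 = 0
LF_Task 2 = min(LS_Task 4=31, LS_Task 7=35) = 31; LS_Task 2 = 31−3 = 28
LF_Task 1 = LS_Task 7 = 35; LS_Task 1 = 35−11 = 24
Slack_Task 4 = LS_Task 4 − ES_Task 4 = 31 − 3 = 28

28 hours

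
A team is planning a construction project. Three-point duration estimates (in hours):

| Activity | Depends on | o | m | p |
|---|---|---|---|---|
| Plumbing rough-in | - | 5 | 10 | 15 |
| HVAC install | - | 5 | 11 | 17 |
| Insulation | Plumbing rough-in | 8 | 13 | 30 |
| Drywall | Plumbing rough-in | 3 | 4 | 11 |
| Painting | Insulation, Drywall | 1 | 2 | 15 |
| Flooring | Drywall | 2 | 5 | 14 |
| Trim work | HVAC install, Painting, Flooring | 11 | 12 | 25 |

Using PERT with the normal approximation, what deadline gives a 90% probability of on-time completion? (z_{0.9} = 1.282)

te_Plumbing rough-in = (5 + 4·10 + 15)/6 = 60/6 = 10; σ²_Plumbing rough-in = ((15−5)/6)² = 2.778
te_HVAC install = (5 + 4·11 + 17)/6 = 66/6 = 11; σ²_HVAC install = ((17−5)/6)² = 4.000
te_Insulation = (8 + 4·13 + 30)/6 = 90/6 = 15; σ²_Insulation = ((30−8)/6)² = 13.444
te_Drywall = (3 + 4·4 + 11)/6 = 30/6 = 5; σ²_Drywall = ((11−3)/6)² = 1.778
te_Painting = (1 + 4·2 + 15)/6 = 24/6 = 4; σ²_Painting = ((15−1)/6)² = 5.444
te_Flooring = (2 + 4·5 + 14)/6 = 36/6 = 6; σ²_Flooring = ((14−2)/6)² = 4.000
te_Trim work = (11 + 4·12 + 25)/6 = 84/6 = 14; σ²_Trim work = ((25−11)/6)² = 5.444

Forward pass:
ES_Plumbing rough-in = 0; EF_Plumbing rough-in = 10
ES_HVAC install = 0; EF_HVAC install = 11
ES_Insulation = 10; EF_Insulation = 10+15 = 25
ES_Drywall = 10; EF_Drywall = 10+5 = 15
ES_Painting = max(EF_Insulation=25, EF_Drywall=15) = 25; EF_Painting = 25+4 = 29
ES_Flooring = 15; EF_Flooring = 15+6 = 21
ES_Trim work = max(EF_HVAC install=11, EF_Painting=29, EF_Flooring=21) = 29; EF_Trim work = 29+14 = 43
Expected project duration μ = 43 hours. Critical path: Plumbing rough-in → Insulation → Painting → Trim work.

Variance along critical path = 2.778 + 13.444 + 5.444 + 5.444 = 27.111; σ = 5.207 hours.
D = μ + z·σ = 43 + 1.282·5.207 = 49.7 hours

49.7 hours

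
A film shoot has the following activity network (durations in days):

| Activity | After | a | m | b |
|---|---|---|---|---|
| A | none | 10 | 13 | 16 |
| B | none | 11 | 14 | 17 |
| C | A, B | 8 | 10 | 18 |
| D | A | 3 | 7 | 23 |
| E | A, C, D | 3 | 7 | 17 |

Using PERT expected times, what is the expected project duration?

33 days

te_A = (10 + 4·13 + 16)/6 = 78/6 = 13
te_B = (11 + 4·14 + 17)/6 = 84/6 = 14
te_C = (8 + 4·10 + 18)/6 = 66/6 = 11
te_D = (3 + 4·7 + 23)/6 = 54/6 = 9
te_E = (3 + 4·7 + 17)/6 = 48/6 = 8

Forward pass:
ES_A = 0; EF_A = 13
ES_B = 0; EF_B = 14
ES_C = max(EF_A=13, EF_B=14) = 14; EF_C = 14+11 = 25
ES_D = 13; EF_D = 13+9 = 22
ES_E = max(EF_A=13, EF_C=25, EF_D=22) = 25; EF_E = 25+8 = 33
Expected project duration μ = 33 days. Critical path: B → C → E.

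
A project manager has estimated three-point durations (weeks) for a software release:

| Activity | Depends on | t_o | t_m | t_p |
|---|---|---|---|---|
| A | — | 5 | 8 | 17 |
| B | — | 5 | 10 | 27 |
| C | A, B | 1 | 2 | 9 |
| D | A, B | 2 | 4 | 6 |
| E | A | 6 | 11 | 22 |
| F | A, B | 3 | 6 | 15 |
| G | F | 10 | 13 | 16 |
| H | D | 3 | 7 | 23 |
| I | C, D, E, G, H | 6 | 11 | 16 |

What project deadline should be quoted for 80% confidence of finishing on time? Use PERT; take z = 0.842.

46.9 weeks

te_A = (5 + 4·8 + 17)/6 = 54/6 = 9; σ²_A = ((17−5)/6)² = 4.000
te_B = (5 + 4·10 + 27)/6 = 72/6 = 12; σ²_B = ((27−5)/6)² = 13.444
te_C = (1 + 4·2 + 9)/6 = 18/6 = 3; σ²_C = ((9−1)/6)² = 1.778
te_D = (2 + 4·4 + 6)/6 = 24/6 = 4; σ²_D = ((6−2)/6)² = 0.444
te_E = (6 + 4·11 + 22)/6 = 72/6 = 12; σ²_E = ((22−6)/6)² = 7.111
te_F = (3 + 4·6 + 15)/6 = 42/6 = 7; σ²_F = ((15−3)/6)² = 4.000
te_G = (10 + 4·13 + 16)/6 = 78/6 = 13; σ²_G = ((16−10)/6)² = 1.000
te_H = (3 + 4·7 + 23)/6 = 54/6 = 9; σ²_H = ((23−3)/6)² = 11.111
te_I = (6 + 4·11 + 16)/6 = 66/6 = 11; σ²_I = ((16−6)/6)² = 2.778

Forward pass:
ES_A = 0; EF_A = 9
ES_B = 0; EF_B = 12
ES_C = max(EF_A=9, EF_B=12) = 12; EF_C = 12+3 = 15
ES_D = max(EF_A=9, EF_B=12) = 12; EF_D = 12+4 = 16
ES_E = 9; EF_E = 9+12 = 21
ES_F = max(EF_A=9, EF_B=12) = 12; EF_F = 12+7 = 19
ES_G = 19; EF_G = 19+13 = 32
ES_H = 16; EF_H = 16+9 = 25
ES_I = max(EF_C=15, EF_D=16, EF_E=21, EF_G=32, EF_H=25) = 32; EF_I = 32+11 = 43
Expected project duration μ = 43 weeks. Critical path: B → F → G → I.

Variance along critical path = 13.444 + 4.000 + 1.000 + 2.778 = 21.222; σ = 4.607 weeks.
D = μ + z·σ = 43 + 0.842·4.607 = 46.9 weeks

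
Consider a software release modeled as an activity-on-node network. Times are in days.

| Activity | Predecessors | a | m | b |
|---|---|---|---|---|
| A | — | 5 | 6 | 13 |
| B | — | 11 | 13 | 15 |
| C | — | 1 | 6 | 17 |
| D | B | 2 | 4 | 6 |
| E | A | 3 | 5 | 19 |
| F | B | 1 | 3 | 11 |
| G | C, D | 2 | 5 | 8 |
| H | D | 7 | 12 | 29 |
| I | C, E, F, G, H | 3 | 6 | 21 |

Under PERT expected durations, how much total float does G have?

te_A = (5 + 4·6 + 13)/6 = 42/6 = 7
te_B = (11 + 4·13 + 15)/6 = 78/6 = 13
te_C = (1 + 4·6 + 17)/6 = 42/6 = 7
te_D = (2 + 4·4 + 6)/6 = 24/6 = 4
te_E = (3 + 4·5 + 19)/6 = 42/6 = 7
te_F = (1 + 4·3 + 11)/6 = 24/6 = 4
te_G = (2 + 4·5 + 8)/6 = 30/6 = 5
te_H = (7 + 4·12 + 29)/6 = 84/6 = 14
te_I = (3 + 4·6 + 21)/6 = 48/6 = 8

Forward pass:
ES_A = 0; EF_A = 7
ES_B = 0; EF_B = 13
ES_C = 0; EF_C = 7
ES_D = 13; EF_D = 13+4 = 17
ES_E = 7; EF_E = 7+7 = 14
ES_F = 13; EF_F = 13+4 = 17
ES_G = max(EF_C=7, EF_D=17) = 17; EF_G = 17+5 = 22
ES_H = 17; EF_H = 17+14 = 31
ES_I = max(EF_C=7, EF_E=14, EF_F=17, EF_G=22, EF_H=31) = 31; EF_I = 31+8 = 39
Expected project duration μ = 39 days. Critical path: B → D → H → I.

Backward pass:
LF_I = 39; LS_I = 39−8 = 31
LF_H = LS_I = 31; LS_H = 31−14 = 17
LF_G = LS_I = 31; LS_G = 31−5 = 26
LF_F = LS_I = 31; LS_F = 31−4 = 27
LF_E = LS_I = 31; LS_E = 31−7 = 24
LF_D = min(LS_G=26, LS_H=17) = 17; LS_D = 17−4 = 13
LF_C = min(LS_G=26, LS_I=31) = 26; LS_C = 26−7 = 19
LF_B = min(LS_D=13, LS_F=27) = 13; LS_B = 13−13 = 0
LF_A = LS_E = 24; LS_A = 24−7 = 17
Slack_G = LS_G − ES_G = 26 − 17 = 9

9 days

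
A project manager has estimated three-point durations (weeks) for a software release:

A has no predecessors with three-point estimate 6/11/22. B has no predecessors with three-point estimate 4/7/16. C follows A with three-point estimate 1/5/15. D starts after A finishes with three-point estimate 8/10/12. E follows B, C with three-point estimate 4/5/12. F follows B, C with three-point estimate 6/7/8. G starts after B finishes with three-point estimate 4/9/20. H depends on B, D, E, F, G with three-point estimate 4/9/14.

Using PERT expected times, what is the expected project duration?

te_A = (6 + 4·11 + 22)/6 = 72/6 = 12
te_B = (4 + 4·7 + 16)/6 = 48/6 = 8
te_C = (1 + 4·5 + 15)/6 = 36/6 = 6
te_D = (8 + 4·10 + 12)/6 = 60/6 = 10
te_E = (4 + 4·5 + 12)/6 = 36/6 = 6
te_F = (6 + 4·7 + 8)/6 = 42/6 = 7
te_G = (4 + 4·9 + 20)/6 = 60/6 = 10
te_H = (4 + 4·9 + 14)/6 = 54/6 = 9

Forward pass:
ES_A = 0; EF_A = 12
ES_B = 0; EF_B = 8
ES_C = 12; EF_C = 12+6 = 18
ES_D = 12; EF_D = 12+10 = 22
ES_E = max(EF_B=8, EF_C=18) = 18; EF_E = 18+6 = 24
ES_F = max(EF_B=8, EF_C=18) = 18; EF_F = 18+7 = 25
ES_G = 8; EF_G = 8+10 = 18
ES_H = max(EF_B=8, EF_D=22, EF_E=24, EF_F=25, EF_G=18) = 25; EF_H = 25+9 = 34
Expected project duration μ = 34 weeks. Critical path: A → C → F → H.

34 weeks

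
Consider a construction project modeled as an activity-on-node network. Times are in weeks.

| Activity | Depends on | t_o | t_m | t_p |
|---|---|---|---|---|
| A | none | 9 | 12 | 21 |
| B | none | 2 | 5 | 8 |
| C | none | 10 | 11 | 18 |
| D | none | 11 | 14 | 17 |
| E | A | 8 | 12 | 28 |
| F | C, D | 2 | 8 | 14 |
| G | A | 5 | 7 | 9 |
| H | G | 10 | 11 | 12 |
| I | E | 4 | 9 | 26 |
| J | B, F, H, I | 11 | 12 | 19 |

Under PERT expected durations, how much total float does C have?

18 weeks

te_A = (9 + 4·12 + 21)/6 = 78/6 = 13
te_B = (2 + 4·5 + 8)/6 = 30/6 = 5
te_C = (10 + 4·11 + 18)/6 = 72/6 = 12
te_D = (11 + 4·14 + 17)/6 = 84/6 = 14
te_E = (8 + 4·12 + 28)/6 = 84/6 = 14
te_F = (2 + 4·8 + 14)/6 = 48/6 = 8
te_G = (5 + 4·7 + 9)/6 = 42/6 = 7
te_H = (10 + 4·11 + 12)/6 = 66/6 = 11
te_I = (4 + 4·9 + 26)/6 = 66/6 = 11
te_J = (11 + 4·12 + 19)/6 = 78/6 = 13

Forward pass:
ES_A = 0; EF_A = 13
ES_B = 0; EF_B = 5
ES_C = 0; EF_C = 12
ES_D = 0; EF_D = 14
ES_E = 13; EF_E = 13+14 = 27
ES_F = max(EF_C=12, EF_D=14) = 14; EF_F = 14+8 = 22
ES_G = 13; EF_G = 13+7 = 20
ES_H = 20; EF_H = 20+11 = 31
ES_I = 27; EF_I = 27+11 = 38
ES_J = max(EF_B=5, EF_F=22, EF_H=31, EF_I=38) = 38; EF_J = 38+13 = 51
Expected project duration μ = 51 weeks. Critical path: A → E → I → J.

Backward pass:
LF_J = 51; LS_J = 51−13 = 38
LF_I = LS_J = 38; LS_I = 38−11 = 27
LF_H = LS_J = 38; LS_H = 38−11 = 27
LF_G = LS_H = 27; LS_G = 27−7 = 20
LF_F = LS_J = 38; LS_F = 38−8 = 30
LF_E = LS_I = 27; LS_E = 27−14 = 13
LF_D = LS_F = 30; LS_D = 30−14 = 16
LF_C = LS_F = 30; LS_C = 30−12 = 18
LF_B = LS_J = 38; LS_B = 38−5 = 33
LF_A = min(LS_E=13, LS_G=20) = 13; LS_A = 13−13 = 0
Slack_C = LS_C − ES_C = 18 − 0 = 18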